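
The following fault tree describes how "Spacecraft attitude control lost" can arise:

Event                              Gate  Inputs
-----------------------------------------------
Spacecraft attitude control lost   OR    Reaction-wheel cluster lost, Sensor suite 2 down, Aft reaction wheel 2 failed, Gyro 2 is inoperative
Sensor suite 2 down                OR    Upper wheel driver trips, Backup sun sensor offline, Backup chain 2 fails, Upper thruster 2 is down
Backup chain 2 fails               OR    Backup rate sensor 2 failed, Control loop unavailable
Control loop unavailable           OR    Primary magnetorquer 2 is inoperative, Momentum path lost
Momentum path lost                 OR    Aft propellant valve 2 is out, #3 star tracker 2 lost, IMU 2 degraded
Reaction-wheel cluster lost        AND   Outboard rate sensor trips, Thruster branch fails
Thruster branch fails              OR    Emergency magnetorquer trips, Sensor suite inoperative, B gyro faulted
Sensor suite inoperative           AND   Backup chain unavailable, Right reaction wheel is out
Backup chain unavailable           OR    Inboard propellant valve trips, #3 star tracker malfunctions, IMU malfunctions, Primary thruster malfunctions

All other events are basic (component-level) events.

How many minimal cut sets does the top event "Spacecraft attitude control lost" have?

16

Backup chain unavailable [OR]: union of children's cut sets → 4 cut set(s).
Sensor suite inoperative [AND]: one cut set from each child combined → 4 × 1 = 4 cut set(s).
Thruster branch fails [OR]: union of children's cut sets → 6 cut set(s).
Reaction-wheel cluster lost [AND]: one cut set from each child combined → 1 × 6 = 6 cut set(s).
Momentum path lost [OR]: union of children's cut sets → 3 cut set(s).
Control loop unavailable [OR]: union of children's cut sets → 4 cut set(s).
Backup chain 2 fails [OR]: union of children's cut sets → 5 cut set(s).
Sensor suite 2 down [OR]: union of children's cut sets → 8 cut set(s).
Spacecraft attitude control lost [OR]: union of children's cut sets → 16 cut set(s).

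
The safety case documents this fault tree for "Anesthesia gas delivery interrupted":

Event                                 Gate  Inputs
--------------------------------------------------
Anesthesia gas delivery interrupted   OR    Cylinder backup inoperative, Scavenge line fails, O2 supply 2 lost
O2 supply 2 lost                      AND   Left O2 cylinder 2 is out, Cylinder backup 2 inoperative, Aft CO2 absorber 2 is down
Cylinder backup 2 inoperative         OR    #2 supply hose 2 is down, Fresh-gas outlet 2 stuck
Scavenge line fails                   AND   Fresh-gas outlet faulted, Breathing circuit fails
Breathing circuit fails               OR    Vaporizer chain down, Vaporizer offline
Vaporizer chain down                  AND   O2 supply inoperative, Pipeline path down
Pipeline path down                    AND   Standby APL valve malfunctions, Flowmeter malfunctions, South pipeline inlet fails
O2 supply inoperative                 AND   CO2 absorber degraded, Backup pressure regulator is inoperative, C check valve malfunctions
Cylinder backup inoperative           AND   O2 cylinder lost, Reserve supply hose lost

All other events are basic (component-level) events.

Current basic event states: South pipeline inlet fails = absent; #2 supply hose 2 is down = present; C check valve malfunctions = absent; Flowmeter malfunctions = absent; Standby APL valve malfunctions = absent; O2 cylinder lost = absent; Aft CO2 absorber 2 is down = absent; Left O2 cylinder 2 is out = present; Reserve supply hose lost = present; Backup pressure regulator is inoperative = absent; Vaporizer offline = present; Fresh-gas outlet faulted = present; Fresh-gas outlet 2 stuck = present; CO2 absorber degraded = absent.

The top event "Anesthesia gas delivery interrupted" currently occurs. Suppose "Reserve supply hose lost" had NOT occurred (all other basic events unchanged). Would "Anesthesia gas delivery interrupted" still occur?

Yes

Counterfactual: set "Reserve supply hose lost" to not occurred.
Cylinder backup inoperative [AND]: O2 cylinder lost=not, Reserve supply hose lost=not → not all inputs occur → does not occur.
O2 supply inoperative [AND]: CO2 absorber degraded=not, Backup pressure regulator is inoperative=not, C check valve malfunctions=not → not all inputs occur → does not occur.
Pipeline path down [AND]: Standby APL valve malfunctions=not, Flowmeter malfunctions=not, South pipeline inlet fails=not → not all inputs occur → does not occur.
Vaporizer chain down [AND]: O2 supply inoperative=not, Pipeline path down=not → not all inputs occur → does not occur.
Breathing circuit fails [OR]: Vaporizer chain down=not, Vaporizer offline=occurs → at least one input occurs → occurs.
Scavenge line fails [AND]: Fresh-gas outlet faulted=occurs, Breathing circuit fails=occurs → all inputs occur → occurs.
Cylinder backup 2 inoperative [OR]: #2 supply hose 2 is down=occurs, Fresh-gas outlet 2 stuck=occurs → at least one input occurs → occurs.
O2 supply 2 lost [AND]: Left O2 cylinder 2 is out=occurs, Cylinder backup 2 inoperative=occurs, Aft CO2 absorber 2 is down=not → not all inputs occur → does not occur.
Anesthesia gas delivery interrupted [OR]: Cylinder backup inoperative=not, Scavenge line fails=occurs, O2 supply 2 lost=not → at least one input occurs → occurs.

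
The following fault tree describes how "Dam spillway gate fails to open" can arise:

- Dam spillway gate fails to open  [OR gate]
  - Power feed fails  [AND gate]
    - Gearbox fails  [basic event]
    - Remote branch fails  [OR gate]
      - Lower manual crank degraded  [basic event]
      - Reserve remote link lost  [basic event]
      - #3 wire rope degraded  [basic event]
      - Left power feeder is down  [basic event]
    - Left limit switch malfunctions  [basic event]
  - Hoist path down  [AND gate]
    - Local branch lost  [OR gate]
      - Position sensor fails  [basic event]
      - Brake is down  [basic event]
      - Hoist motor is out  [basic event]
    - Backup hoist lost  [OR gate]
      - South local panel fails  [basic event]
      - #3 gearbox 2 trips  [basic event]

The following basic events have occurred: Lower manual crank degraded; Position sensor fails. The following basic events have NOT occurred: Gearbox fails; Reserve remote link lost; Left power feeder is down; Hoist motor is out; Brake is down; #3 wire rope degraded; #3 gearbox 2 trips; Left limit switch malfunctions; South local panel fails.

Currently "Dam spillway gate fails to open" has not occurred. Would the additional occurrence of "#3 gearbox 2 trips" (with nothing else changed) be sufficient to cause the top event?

Yes

Counterfactual: set "#3 gearbox 2 trips" to occurred.
Remote branch fails [OR]: Lower manual crank degraded=occurs, Reserve remote link lost=not, #3 wire rope degraded=not, Left power feeder is down=not → at least one input occurs → occurs.
Power feed fails [AND]: Gearbox fails=not, Remote branch fails=occurs, Left limit switch malfunctions=not → not all inputs occur → does not occur.
Local branch lost [OR]: Position sensor fails=occurs, Brake is down=not, Hoist motor is out=not → at least one input occurs → occurs.
Backup hoist lost [OR]: South local panel fails=not, #3 gearbox 2 trips=occurs → at least one input occurs → occurs.
Hoist path down [AND]: Local branch lost=occurs, Backup hoist lost=occurs → all inputs occur → occurs.
Dam spillway gate fails to open [OR]: Power feed fails=not, Hoist path down=occurs → at least one input occurs → occurs.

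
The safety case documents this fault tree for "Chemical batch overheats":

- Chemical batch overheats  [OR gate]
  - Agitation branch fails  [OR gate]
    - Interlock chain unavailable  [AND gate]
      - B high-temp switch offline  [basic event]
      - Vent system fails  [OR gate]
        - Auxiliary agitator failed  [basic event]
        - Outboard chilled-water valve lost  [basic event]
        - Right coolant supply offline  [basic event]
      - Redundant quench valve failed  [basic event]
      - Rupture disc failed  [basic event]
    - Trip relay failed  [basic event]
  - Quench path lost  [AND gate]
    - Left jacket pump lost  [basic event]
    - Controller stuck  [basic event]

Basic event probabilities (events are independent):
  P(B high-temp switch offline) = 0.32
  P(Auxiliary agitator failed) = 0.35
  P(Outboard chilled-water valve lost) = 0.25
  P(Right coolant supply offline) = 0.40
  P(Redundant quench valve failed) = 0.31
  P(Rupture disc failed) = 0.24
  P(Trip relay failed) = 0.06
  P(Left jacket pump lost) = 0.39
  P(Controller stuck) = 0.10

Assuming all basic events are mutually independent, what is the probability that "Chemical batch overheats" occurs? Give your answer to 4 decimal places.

0.1119

P(Vent system fails) [OR] = 1 − (1−0.35) × (1−0.25) × (1−0.40) = 0.707500
P(Interlock chain unavailable) [AND] = 0.32 × 0.707500 × 0.31 × 0.24 = 0.016844
P(Agitation branch fails) [OR] = 1 − (1−0.016844) × (1−0.06) = 0.075833
P(Quench path lost) [AND] = 0.39 × 0.10 = 0.039000
P(Chemical batch overheats) [OR] = 1 − (1−0.075833) × (1−0.039000) = 0.111876
Rounded to 4 decimal places: P(Chemical batch overheats) ≈ 0.1119.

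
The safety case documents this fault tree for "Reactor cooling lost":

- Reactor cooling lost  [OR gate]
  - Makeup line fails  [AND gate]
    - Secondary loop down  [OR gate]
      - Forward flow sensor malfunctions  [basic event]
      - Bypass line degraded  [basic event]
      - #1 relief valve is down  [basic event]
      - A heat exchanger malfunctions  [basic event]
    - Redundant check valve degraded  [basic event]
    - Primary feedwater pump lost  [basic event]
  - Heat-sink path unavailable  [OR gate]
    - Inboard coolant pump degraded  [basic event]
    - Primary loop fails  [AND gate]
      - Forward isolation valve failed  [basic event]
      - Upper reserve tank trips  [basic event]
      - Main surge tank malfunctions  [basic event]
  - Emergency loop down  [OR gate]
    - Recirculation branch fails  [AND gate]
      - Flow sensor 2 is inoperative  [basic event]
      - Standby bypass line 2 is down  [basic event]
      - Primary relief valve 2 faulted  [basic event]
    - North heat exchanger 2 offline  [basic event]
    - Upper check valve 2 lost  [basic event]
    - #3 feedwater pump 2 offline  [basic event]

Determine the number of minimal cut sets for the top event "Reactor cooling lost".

Secondary loop down [OR]: union of children's cut sets → 4 cut set(s).
Makeup line fails [AND]: one cut set from each child combined → 4 × 1 × 1 = 4 cut set(s).
Primary loop fails [AND]: one cut set from each child combined → 1 × 1 × 1 = 1 cut set(s).
Heat-sink path unavailable [OR]: union of children's cut sets → 2 cut set(s).
Recirculation branch fails [AND]: one cut set from each child combined → 1 × 1 × 1 = 1 cut set(s).
Emergency loop down [OR]: union of children's cut sets → 4 cut set(s).
Reactor cooling lost [OR]: union of children's cut sets → 10 cut set(s).
Minimal cut sets: {Forward flow sensor malfunctions, Primary feedwater pump lost, Redundant check valve degraded}; {Bypass line degraded, Primary feedwater pump lost, Redundant check valve degraded}; {#1 relief valve is down, Primary feedwater pump lost, Redundant check valve degraded}; {A heat exchanger malfunctions, Primary feedwater pump lost, Redundant check valve degraded}; {Inboard coolant pump degraded}; {Forward isolation valve failed, Main surge tank malfunctions, Upper reserve tank trips}; {Flow sensor 2 is inoperative, Primary relief valve 2 faulted, Standby bypass line 2 is down}; {North heat exchanger 2 offline}; {Upper check valve 2 lost}; {#3 feedwater pump 2 offline}.

10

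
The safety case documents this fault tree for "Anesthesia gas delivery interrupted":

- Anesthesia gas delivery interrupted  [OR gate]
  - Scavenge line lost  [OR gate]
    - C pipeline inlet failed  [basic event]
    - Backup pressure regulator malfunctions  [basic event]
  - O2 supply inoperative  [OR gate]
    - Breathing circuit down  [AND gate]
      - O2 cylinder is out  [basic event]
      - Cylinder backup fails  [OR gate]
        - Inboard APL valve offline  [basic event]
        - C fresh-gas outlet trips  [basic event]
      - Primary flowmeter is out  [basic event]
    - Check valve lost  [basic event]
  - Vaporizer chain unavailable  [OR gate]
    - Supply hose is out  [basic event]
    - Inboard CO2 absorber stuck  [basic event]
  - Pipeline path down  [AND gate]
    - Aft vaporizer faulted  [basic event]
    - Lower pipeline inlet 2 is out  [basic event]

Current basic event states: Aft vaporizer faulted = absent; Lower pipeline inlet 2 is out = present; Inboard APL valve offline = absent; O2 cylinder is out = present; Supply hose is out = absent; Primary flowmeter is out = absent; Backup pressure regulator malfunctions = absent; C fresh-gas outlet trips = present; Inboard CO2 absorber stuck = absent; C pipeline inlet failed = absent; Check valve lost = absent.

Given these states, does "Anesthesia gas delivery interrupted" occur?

No

Scavenge line lost [OR]: C pipeline inlet failed=not, Backup pressure regulator malfunctions=not → no input occurs → does not occur.
Cylinder backup fails [OR]: Inboard APL valve offline=not, C fresh-gas outlet trips=occurs → at least one input occurs → occurs.
Breathing circuit down [AND]: O2 cylinder is out=occurs, Cylinder backup fails=occurs, Primary flowmeter is out=not → not all inputs occur → does not occur.
O2 supply inoperative [OR]: Breathing circuit down=not, Check valve lost=not → no input occurs → does not occur.
Vaporizer chain unavailable [OR]: Supply hose is out=not, Inboard CO2 absorber stuck=not → no input occurs → does not occur.
Pipeline path down [AND]: Aft vaporizer faulted=not, Lower pipeline inlet 2 is out=occurs → not all inputs occur → does not occur.
Anesthesia gas delivery interrupted [OR]: Scavenge line lost=not, O2 supply inoperative=not, Vaporizer chain unavailable=not, Pipeline path down=not → no input occurs → does not occur.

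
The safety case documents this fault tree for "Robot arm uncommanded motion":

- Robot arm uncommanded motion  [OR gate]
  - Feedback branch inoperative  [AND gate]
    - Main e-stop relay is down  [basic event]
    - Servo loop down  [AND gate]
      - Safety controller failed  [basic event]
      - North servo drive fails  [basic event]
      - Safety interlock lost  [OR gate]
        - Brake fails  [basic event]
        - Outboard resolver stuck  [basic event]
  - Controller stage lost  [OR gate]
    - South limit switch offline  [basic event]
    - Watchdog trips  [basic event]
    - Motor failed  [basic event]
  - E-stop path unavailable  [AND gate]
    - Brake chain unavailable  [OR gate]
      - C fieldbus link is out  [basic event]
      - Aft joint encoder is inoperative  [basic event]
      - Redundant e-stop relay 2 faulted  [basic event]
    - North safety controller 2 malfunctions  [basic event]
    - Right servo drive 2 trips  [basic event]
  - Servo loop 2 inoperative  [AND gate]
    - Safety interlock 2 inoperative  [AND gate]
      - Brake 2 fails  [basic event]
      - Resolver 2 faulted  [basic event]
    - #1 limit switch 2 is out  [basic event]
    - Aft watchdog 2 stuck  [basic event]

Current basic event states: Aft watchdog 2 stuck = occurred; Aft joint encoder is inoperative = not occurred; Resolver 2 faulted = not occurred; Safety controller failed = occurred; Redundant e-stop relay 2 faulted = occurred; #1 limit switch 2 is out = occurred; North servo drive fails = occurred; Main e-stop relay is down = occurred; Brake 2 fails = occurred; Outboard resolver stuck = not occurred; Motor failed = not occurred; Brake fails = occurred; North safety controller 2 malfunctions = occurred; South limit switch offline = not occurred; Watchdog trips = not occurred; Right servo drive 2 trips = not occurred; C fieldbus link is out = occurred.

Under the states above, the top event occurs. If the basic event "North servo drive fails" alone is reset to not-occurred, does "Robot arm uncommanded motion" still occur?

No

Counterfactual: set "North servo drive fails" to not occurred.
Safety interlock lost [OR]: Brake fails=occurs, Outboard resolver stuck=not → at least one input occurs → occurs.
Servo loop down [AND]: Safety controller failed=occurs, North servo drive fails=not, Safety interlock lost=occurs → not all inputs occur → does not occur.
Feedback branch inoperative [AND]: Main e-stop relay is down=occurs, Servo loop down=not → not all inputs occur → does not occur.
Controller stage lost [OR]: South limit switch offline=not, Watchdog trips=not, Motor failed=not → no input occurs → does not occur.
Brake chain unavailable [OR]: C fieldbus link is out=occurs, Aft joint encoder is inoperative=not, Redundant e-stop relay 2 faulted=occurs → at least one input occurs → occurs.
E-stop path unavailable [AND]: Brake chain unavailable=occurs, North safety controller 2 malfunctions=occurs, Right servo drive 2 trips=not → not all inputs occur → does not occur.
Safety interlock 2 inoperative [AND]: Brake 2 fails=occurs, Resolver 2 faulted=not → not all inputs occur → does not occur.
Servo loop 2 inoperative [AND]: Safety interlock 2 inoperative=not, #1 limit switch 2 is out=occurs, Aft watchdog 2 stuck=occurs → not all inputs occur → does not occur.
Robot arm uncommanded motion [OR]: Feedback branch inoperative=not, Controller stage lost=not, E-stop path unavailable=not, Servo loop 2 inoperative=not → no input occurs → does not occur.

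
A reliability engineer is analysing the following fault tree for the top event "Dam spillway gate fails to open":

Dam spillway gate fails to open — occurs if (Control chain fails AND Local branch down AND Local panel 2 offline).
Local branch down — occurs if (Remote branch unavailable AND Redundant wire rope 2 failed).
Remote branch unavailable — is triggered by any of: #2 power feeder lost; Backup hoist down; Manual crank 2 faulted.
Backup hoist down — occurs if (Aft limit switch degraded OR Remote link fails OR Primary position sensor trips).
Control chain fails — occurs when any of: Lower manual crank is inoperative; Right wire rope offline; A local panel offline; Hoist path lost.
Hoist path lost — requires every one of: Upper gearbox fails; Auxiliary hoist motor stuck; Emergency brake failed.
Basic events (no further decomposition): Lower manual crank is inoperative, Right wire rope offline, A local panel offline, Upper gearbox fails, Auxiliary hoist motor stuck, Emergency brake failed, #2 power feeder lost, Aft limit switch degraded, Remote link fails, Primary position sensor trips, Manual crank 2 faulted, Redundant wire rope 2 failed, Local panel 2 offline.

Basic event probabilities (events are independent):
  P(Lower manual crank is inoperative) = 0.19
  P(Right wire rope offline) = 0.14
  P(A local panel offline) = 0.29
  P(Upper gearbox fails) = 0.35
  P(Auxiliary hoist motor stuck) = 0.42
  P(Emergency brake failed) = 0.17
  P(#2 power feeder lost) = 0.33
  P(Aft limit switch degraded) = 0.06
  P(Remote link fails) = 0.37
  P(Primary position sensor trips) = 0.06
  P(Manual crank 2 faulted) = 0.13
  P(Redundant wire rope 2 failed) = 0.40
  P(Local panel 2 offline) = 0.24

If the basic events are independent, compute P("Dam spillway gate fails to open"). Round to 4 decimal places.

0.0336

P(Hoist path lost) [AND] = 0.35 × 0.42 × 0.17 = 0.024990
P(Control chain fails) [OR] = 1 − (1−0.19) × (1−0.14) × (1−0.29) × (1−0.024990) = 0.517774
P(Backup hoist down) [OR] = 1 − (1−0.06) × (1−0.37) × (1−0.06) = 0.443332
P(Remote branch unavailable) [OR] = 1 − (1−0.33) × (1−0.443332) × (1−0.13) = 0.675518
P(Local branch down) [AND] = 0.675518 × 0.40 = 0.270207
P(Dam spillway gate fails to open) [AND] = 0.517774 × 0.270207 × 0.24 = 0.033577
Rounded to 4 decimal places: P(Dam spillway gate fails to open) ≈ 0.0336.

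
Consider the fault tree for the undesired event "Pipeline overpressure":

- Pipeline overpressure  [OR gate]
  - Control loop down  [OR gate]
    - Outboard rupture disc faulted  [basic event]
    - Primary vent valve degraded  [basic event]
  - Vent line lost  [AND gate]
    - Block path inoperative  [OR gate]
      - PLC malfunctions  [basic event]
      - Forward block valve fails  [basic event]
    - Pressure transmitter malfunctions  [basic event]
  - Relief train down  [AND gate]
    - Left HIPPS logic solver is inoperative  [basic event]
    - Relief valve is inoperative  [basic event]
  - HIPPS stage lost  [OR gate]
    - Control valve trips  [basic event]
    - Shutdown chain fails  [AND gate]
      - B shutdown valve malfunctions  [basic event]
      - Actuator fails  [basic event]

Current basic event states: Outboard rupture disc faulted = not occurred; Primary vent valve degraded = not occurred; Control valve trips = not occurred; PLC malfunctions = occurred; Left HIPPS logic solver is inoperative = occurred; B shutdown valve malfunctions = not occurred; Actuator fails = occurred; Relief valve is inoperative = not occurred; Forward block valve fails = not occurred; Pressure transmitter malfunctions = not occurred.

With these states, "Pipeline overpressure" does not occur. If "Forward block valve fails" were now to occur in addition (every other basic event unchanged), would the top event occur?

No

Counterfactual: set "Forward block valve fails" to occurred.
Control loop down [OR]: Outboard rupture disc faulted=not, Primary vent valve degraded=not → no input occurs → does not occur.
Block path inoperative [OR]: PLC malfunctions=occurs, Forward block valve fails=occurs → at least one input occurs → occurs.
Vent line lost [AND]: Block path inoperative=occurs, Pressure transmitter malfunctions=not → not all inputs occur → does not occur.
Relief train down [AND]: Left HIPPS logic solver is inoperative=occurs, Relief valve is inoperative=not → not all inputs occur → does not occur.
Shutdown chain fails [AND]: B shutdown valve malfunctions=not, Actuator fails=occurs → not all inputs occur → does not occur.
HIPPS stage lost [OR]: Control valve trips=not, Shutdown chain fails=not → no input occurs → does not occur.
Pipeline overpressure [OR]: Control loop down=not, Vent line lost=not, Relief train down=not, HIPPS stage lost=not → no input occurs → does not occur.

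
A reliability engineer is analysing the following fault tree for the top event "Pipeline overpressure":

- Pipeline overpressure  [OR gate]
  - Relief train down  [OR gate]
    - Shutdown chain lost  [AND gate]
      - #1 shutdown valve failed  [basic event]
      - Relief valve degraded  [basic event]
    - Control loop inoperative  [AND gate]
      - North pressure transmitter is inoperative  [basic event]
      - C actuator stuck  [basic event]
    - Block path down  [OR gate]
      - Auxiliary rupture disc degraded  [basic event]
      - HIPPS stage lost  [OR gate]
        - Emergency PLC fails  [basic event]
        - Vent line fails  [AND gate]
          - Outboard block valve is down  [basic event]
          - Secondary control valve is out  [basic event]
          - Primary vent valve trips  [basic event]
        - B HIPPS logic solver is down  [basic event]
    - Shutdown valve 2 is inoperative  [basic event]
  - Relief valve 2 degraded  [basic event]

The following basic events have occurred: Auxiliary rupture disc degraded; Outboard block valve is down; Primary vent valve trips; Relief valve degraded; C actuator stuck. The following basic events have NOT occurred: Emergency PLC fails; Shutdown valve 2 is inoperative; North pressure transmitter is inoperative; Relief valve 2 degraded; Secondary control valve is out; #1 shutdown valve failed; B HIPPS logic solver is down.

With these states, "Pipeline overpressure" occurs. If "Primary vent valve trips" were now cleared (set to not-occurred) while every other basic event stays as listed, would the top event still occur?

Counterfactual: set "Primary vent valve trips" to not occurred.
Shutdown chain lost [AND]: #1 shutdown valve failed=not, Relief valve degraded=occurs → not all inputs occur → does not occur.
Control loop inoperative [AND]: North pressure transmitter is inoperative=not, C actuator stuck=occurs → not all inputs occur → does not occur.
Vent line fails [AND]: Outboard block valve is down=occurs, Secondary control valve is out=not, Primary vent valve trips=not → not all inputs occur → does not occur.
HIPPS stage lost [OR]: Emergency PLC fails=not, Vent line fails=not, B HIPPS logic solver is down=not → no input occurs → does not occur.
Block path down [OR]: Auxiliary rupture disc degraded=occurs, HIPPS stage lost=not → at least one input occurs → occurs.
Relief train down [OR]: Shutdown chain lost=not, Control loop inoperative=not, Block path down=occurs, Shutdown valve 2 is inoperative=not → at least one input occurs → occurs.
Pipeline overpressure [OR]: Relief train down=occurs, Relief valve 2 degraded=not → at least one input occurs → occurs.

Yes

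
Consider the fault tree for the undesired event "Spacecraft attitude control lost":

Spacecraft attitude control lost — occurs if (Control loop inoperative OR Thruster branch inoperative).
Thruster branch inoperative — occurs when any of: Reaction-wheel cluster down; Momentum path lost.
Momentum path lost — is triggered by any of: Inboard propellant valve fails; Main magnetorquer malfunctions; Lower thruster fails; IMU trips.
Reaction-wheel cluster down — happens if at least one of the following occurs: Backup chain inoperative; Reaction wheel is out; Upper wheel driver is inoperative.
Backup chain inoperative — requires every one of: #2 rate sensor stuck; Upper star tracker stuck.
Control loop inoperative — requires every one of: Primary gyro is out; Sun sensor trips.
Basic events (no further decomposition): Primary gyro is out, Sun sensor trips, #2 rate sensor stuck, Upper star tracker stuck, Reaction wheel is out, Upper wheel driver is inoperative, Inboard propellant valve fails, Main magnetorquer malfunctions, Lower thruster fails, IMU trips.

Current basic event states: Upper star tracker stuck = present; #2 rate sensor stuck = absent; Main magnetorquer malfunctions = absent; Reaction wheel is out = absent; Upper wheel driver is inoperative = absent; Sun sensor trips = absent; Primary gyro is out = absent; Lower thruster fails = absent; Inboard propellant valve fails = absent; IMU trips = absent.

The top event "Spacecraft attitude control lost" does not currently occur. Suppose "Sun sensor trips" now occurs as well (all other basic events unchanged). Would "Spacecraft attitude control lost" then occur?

Counterfactual: set "Sun sensor trips" to occurred.
Control loop inoperative [AND]: Primary gyro is out=not, Sun sensor trips=occurs → not all inputs occur → does not occur.
Backup chain inoperative [AND]: #2 rate sensor stuck=not, Upper star tracker stuck=occurs → not all inputs occur → does not occur.
Reaction-wheel cluster down [OR]: Backup chain inoperative=not, Reaction wheel is out=not, Upper wheel driver is inoperative=not → no input occurs → does not occur.
Momentum path lost [OR]: Inboard propellant valve fails=not, Main magnetorquer malfunctions=not, Lower thruster fails=not, IMU trips=not → no input occurs → does not occur.
Thruster branch inoperative [OR]: Reaction-wheel cluster down=not, Momentum path lost=not → no input occurs → does not occur.
Spacecraft attitude control lost [OR]: Control loop inoperative=not, Thruster branch inoperative=not → no input occurs → does not occur.

No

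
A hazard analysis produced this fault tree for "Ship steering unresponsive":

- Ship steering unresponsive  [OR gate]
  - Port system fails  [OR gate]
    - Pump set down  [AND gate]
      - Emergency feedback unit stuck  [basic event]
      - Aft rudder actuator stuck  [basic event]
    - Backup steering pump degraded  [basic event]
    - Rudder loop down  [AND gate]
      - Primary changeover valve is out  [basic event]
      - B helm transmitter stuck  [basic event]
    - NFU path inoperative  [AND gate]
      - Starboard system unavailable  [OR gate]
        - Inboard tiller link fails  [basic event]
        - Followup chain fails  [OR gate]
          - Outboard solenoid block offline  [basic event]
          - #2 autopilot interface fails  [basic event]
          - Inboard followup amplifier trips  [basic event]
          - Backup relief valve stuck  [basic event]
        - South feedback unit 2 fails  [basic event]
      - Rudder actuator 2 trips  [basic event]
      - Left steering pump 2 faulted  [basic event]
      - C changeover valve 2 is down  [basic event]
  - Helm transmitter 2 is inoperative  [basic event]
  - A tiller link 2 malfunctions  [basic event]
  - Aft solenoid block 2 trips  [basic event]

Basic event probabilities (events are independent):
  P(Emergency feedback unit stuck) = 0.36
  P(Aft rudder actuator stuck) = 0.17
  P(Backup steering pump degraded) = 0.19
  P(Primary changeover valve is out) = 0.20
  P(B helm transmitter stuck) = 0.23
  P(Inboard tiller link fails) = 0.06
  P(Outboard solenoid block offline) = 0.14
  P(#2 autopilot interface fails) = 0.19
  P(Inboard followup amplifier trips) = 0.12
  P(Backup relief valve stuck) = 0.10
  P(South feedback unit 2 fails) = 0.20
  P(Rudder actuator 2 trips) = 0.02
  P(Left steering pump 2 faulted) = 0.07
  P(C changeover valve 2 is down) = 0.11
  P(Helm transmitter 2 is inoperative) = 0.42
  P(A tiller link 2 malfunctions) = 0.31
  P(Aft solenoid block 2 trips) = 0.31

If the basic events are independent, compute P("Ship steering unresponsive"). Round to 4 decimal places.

0.7997

P(Pump set down) [AND] = 0.36 × 0.17 = 0.061200
P(Rudder loop down) [AND] = 0.20 × 0.23 = 0.046000
P(Followup chain fails) [OR] = 1 − (1−0.14) × (1−0.19) × (1−0.12) × (1−0.10) = 0.448293
P(Starboard system unavailable) [OR] = 1 − (1−0.06) × (1−0.448293) × (1−0.20) = 0.585116
P(NFU path inoperative) [AND] = 0.585116 × 0.02 × 0.07 × 0.11 = 0.000090
P(Port system fails) [OR] = 1 − (1−0.061200) × (1−0.19) × (1−0.046000) × (1−0.000090) = 0.274617
P(Ship steering unresponsive) [OR] = 1 − (1−0.274617) × (1−0.42) × (1−0.31) × (1−0.31) = 0.799694
Rounded to 4 decimal places: P(Ship steering unresponsive) ≈ 0.7997.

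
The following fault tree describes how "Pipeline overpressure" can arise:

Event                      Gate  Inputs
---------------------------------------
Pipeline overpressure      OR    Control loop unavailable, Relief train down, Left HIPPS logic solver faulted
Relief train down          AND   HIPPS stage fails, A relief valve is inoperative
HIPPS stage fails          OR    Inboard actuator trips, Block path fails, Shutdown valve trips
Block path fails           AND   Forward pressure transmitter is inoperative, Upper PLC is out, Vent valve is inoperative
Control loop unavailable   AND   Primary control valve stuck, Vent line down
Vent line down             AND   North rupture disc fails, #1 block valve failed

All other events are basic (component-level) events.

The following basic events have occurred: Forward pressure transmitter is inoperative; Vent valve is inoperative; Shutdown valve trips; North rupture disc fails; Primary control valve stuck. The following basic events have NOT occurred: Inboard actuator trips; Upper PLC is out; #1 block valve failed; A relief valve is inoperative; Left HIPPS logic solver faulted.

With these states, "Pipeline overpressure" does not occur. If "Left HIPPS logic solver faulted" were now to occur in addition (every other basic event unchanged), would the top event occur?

Counterfactual: set "Left HIPPS logic solver faulted" to occurred.
Vent line down [AND]: North rupture disc fails=occurs, #1 block valve failed=not → not all inputs occur → does not occur.
Control loop unavailable [AND]: Primary control valve stuck=occurs, Vent line down=not → not all inputs occur → does not occur.
Block path fails [AND]: Forward pressure transmitter is inoperative=occurs, Upper PLC is out=not, Vent valve is inoperative=occurs → not all inputs occur → does not occur.
HIPPS stage fails [OR]: Inboard actuator trips=not, Block path fails=not, Shutdown valve trips=occurs → at least one input occurs → occurs.
Relief train down [AND]: HIPPS stage fails=occurs, A relief valve is inoperative=not → not all inputs occur → does not occur.
Pipeline overpressure [OR]: Control loop unavailable=not, Relief train down=not, Left HIPPS logic solver faulted=occurs → at least one input occurs → occurs.

Yes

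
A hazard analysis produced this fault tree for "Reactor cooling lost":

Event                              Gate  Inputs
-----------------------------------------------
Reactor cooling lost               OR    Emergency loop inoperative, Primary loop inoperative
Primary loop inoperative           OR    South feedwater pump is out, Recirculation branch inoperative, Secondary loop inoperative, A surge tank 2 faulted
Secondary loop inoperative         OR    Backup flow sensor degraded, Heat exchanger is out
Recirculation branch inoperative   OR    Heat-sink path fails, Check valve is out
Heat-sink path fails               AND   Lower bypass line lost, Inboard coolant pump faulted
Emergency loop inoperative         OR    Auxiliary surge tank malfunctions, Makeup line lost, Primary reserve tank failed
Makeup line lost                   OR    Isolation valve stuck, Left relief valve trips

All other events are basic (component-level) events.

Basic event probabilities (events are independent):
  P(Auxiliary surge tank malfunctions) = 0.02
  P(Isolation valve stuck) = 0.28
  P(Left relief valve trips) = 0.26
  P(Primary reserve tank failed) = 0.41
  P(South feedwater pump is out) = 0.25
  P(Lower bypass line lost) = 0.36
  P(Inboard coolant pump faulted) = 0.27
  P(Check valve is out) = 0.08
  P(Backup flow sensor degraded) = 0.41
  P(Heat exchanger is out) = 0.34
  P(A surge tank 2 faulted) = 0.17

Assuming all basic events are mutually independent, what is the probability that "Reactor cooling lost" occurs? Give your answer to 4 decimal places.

P(Makeup line lost) [OR] = 1 − (1−0.28) × (1−0.26) = 0.467200
P(Emergency loop inoperative) [OR] = 1 − (1−0.02) × (1−0.467200) × (1−0.41) = 0.691935
P(Heat-sink path fails) [AND] = 0.36 × 0.27 = 0.097200
P(Recirculation branch inoperative) [OR] = 1 − (1−0.097200) × (1−0.08) = 0.169424
P(Secondary loop inoperative) [OR] = 1 − (1−0.41) × (1−0.34) = 0.610600
P(Primary loop inoperative) [OR] = 1 − (1−0.25) × (1−0.169424) × (1−0.610600) × (1−0.17) = 0.798667
P(Reactor cooling lost) [OR] = 1 − (1−0.691935) × (1−0.798667) = 0.937976
Rounded to 4 decimal places: P(Reactor cooling lost) ≈ 0.9380.

0.9380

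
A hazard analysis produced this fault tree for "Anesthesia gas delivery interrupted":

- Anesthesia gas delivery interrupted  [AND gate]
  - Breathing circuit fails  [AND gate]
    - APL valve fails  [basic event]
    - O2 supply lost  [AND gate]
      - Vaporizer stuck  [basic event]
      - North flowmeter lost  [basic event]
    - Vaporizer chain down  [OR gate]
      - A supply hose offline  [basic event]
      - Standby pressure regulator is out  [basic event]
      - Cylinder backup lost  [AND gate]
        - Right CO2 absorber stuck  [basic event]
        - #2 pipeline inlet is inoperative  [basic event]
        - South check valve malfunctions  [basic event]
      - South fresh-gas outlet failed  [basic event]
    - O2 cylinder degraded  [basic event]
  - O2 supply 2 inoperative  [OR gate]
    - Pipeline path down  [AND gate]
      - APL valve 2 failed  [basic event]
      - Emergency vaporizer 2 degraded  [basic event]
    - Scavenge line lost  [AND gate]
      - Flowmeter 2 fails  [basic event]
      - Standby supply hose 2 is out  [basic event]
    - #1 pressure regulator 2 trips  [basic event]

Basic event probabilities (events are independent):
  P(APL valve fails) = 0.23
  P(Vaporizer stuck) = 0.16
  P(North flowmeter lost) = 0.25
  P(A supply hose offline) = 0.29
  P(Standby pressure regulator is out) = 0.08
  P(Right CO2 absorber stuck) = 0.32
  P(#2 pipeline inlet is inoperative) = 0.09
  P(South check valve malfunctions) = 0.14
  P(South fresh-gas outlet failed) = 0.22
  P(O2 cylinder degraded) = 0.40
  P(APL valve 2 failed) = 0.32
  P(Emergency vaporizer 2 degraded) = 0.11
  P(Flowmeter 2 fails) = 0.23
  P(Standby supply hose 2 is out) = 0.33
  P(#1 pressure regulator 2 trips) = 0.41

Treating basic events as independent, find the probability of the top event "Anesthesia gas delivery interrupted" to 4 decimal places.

P(O2 supply lost) [AND] = 0.16 × 0.25 = 0.040000
P(Cylinder backup lost) [AND] = 0.32 × 0.09 × 0.14 = 0.004032
P(Vaporizer chain down) [OR] = 1 − (1−0.29) × (1−0.08) × (1−0.004032) × (1−0.22) = 0.492558
P(Breathing circuit fails) [AND] = 0.23 × 0.040000 × 0.492558 × 0.40 = 0.001813
P(Pipeline path down) [AND] = 0.32 × 0.11 = 0.035200
P(Scavenge line lost) [AND] = 0.23 × 0.33 = 0.075900
P(O2 supply 2 inoperative) [OR] = 1 − (1−0.035200) × (1−0.075900) × (1−0.41) = 0.473973
P(Anesthesia gas delivery interrupted) [AND] = 0.001813 × 0.473973 = 0.000859
Rounded to 4 decimal places: P(Anesthesia gas delivery interrupted) ≈ 0.0009.

0.0009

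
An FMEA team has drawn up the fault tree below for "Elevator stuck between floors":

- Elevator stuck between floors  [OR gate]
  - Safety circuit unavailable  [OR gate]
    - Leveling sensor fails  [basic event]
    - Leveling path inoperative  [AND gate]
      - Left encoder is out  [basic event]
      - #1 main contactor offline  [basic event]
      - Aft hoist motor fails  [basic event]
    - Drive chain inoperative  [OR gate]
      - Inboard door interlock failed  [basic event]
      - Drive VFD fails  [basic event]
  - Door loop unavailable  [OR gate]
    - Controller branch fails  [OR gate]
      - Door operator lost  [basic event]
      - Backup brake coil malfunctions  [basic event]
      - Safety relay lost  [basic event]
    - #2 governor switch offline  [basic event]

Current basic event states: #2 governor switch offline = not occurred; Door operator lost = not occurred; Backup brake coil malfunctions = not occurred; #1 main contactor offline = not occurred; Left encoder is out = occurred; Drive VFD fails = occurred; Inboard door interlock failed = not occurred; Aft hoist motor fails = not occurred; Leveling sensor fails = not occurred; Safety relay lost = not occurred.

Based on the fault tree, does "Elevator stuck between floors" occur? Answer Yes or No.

Leveling path inoperative [AND]: Left encoder is out=occurs, #1 main contactor offline=not, Aft hoist motor fails=not → not all inputs occur → does not occur.
Drive chain inoperative [OR]: Inboard door interlock failed=not, Drive VFD fails=occurs → at least one input occurs → occurs.
Safety circuit unavailable [OR]: Leveling sensor fails=not, Leveling path inoperative=not, Drive chain inoperative=occurs → at least one input occurs → occurs.
Controller branch fails [OR]: Door operator lost=not, Backup brake coil malfunctions=not, Safety relay lost=not → no input occurs → does not occur.
Door loop unavailable [OR]: Controller branch fails=not, #2 governor switch offline=not → no input occurs → does not occur.
Elevator stuck between floors [OR]: Safety circuit unavailable=occurs, Door loop unavailable=not → at least one input occurs → occurs.

Yes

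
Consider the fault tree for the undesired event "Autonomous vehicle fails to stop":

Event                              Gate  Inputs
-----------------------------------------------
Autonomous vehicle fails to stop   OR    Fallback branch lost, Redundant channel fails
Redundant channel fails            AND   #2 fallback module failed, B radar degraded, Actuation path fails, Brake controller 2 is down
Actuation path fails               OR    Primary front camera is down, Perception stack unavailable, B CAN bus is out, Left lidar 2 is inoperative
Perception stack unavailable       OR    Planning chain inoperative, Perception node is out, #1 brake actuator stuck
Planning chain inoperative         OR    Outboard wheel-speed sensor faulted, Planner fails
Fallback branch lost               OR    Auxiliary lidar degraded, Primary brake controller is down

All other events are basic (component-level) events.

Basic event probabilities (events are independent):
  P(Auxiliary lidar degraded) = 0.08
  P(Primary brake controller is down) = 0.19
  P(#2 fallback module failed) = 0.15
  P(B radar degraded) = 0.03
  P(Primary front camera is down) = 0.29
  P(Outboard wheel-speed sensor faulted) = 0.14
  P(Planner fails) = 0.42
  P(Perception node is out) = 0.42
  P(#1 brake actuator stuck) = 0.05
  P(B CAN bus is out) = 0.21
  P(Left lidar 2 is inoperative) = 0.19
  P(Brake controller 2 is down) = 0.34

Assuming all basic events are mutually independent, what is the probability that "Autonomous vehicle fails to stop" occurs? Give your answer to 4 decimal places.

P(Fallback branch lost) [OR] = 1 − (1−0.08) × (1−0.19) = 0.254800
P(Planning chain inoperative) [OR] = 1 − (1−0.14) × (1−0.42) = 0.501200
P(Perception stack unavailable) [OR] = 1 − (1−0.501200) × (1−0.42) × (1−0.05) = 0.725161
P(Actuation path fails) [OR] = 1 − (1−0.29) × (1−0.725161) × (1−0.21) × (1−0.19) = 0.875133
P(Redundant channel fails) [AND] = 0.15 × 0.03 × 0.875133 × 0.34 = 0.001339
P(Autonomous vehicle fails to stop) [OR] = 1 − (1−0.254800) × (1−0.001339) = 0.255798
Rounded to 4 decimal places: P(Autonomous vehicle fails to stop) ≈ 0.2558.

0.2558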